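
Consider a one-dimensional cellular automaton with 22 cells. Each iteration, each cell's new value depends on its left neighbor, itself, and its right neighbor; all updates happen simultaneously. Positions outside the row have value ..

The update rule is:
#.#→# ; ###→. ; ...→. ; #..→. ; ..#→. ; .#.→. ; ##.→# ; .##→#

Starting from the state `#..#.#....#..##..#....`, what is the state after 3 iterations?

iteration 1: ....#........##.......
iteration 2: .............##.......
iteration 3: .............##.......

.............##.......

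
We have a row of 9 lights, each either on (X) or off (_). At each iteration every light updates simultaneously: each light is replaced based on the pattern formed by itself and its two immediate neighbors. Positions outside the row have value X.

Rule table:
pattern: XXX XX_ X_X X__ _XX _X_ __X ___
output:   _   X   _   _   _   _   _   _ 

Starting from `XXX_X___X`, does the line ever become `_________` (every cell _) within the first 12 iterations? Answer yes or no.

__X______
_________
all cells are _ at iteration 2

yes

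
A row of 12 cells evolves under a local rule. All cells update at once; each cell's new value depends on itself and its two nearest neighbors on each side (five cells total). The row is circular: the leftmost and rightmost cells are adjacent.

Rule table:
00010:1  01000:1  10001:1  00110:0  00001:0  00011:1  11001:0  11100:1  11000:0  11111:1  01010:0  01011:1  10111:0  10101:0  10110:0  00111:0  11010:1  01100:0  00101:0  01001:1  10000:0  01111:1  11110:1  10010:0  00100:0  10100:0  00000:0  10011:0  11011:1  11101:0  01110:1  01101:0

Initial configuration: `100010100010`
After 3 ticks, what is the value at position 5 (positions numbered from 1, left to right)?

011100011100
101101101101
010010010010
position 5 holds 1

1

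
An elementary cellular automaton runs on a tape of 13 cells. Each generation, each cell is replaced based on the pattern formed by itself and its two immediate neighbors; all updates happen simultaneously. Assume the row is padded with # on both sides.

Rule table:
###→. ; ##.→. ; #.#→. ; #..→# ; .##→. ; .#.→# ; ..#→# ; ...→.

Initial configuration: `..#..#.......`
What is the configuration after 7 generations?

#.....###.##.

#######.....#
.......#...#.
#.....###.##.
.#...#.......
.##.###.....#
.......#...#.  (repeats generation 2; period 4)
generation 7: #.....###.##.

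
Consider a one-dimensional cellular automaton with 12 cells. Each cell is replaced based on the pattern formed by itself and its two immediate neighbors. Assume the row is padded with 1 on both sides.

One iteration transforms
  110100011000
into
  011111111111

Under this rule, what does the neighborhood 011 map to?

1

At position 7 the neighborhood is 011; the next row has 1 there.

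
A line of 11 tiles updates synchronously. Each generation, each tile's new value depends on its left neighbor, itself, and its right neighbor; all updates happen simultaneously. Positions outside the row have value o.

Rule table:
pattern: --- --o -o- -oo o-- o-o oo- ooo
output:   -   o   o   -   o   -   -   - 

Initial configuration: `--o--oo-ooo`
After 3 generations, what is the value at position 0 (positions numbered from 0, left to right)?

generation 1: ooooo------
generation 2: -----o----o
generation 3: o---ooo--o-
position 0 holds o

o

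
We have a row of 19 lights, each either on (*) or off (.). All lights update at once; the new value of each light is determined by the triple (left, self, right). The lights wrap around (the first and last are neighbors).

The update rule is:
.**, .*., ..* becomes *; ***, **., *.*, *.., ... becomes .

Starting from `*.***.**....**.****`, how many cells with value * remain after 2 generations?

..*...*....**..*...
.**..**...**..**...
count of *: 8

8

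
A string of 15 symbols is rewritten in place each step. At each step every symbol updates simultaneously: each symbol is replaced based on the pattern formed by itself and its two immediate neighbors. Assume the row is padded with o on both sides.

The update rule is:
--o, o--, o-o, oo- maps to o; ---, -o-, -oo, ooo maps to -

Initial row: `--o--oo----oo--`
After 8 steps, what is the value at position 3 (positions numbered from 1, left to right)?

o

oo-oo-oo--o-ooo
-oo-oo-ooo-o---
o-oo-oo--oo-o-o
oo-oo-ooo-oo-o-
-oo-oo--oo-oo-o
o-oo-ooo-oo-oo-
oo-oo--oo-oo-oo
-oo-ooo-oo-oo--
position 3 holds o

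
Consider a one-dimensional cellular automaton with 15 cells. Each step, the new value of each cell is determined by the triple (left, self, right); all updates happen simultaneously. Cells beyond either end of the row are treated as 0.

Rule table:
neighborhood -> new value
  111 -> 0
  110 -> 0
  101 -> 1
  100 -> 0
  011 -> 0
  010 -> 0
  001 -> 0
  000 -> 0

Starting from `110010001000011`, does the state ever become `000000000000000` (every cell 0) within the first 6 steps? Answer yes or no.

yes

000000000000000
all cells are 0 at step 1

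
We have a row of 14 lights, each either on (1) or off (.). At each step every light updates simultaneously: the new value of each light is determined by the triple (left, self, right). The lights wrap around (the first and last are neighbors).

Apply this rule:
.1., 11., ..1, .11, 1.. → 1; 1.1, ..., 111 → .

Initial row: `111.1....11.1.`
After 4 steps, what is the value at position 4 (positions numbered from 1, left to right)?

step 1: 1.1.11..111.1.
step 2: 1.1.11111.1.1.
step 3: 1.1.1...1.1.1.
step 4: 1.1.11.11.1.1.
position 4 holds .

.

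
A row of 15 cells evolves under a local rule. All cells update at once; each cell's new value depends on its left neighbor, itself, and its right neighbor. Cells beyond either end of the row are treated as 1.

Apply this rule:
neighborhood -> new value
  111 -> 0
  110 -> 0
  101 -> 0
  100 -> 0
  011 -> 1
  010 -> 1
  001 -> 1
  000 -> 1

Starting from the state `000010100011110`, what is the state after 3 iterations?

010111101011100

011110101110000
010000101000111
010111101011100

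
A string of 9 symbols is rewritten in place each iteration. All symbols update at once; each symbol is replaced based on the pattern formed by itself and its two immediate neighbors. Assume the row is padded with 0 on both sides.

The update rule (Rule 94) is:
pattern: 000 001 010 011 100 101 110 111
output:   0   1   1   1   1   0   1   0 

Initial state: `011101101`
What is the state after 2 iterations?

110101101

iteration 1: 110101101
iteration 2: 110101101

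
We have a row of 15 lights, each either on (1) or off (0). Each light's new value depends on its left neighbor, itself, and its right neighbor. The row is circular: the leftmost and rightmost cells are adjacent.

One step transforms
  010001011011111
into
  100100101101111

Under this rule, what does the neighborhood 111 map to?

At position 11 the neighborhood is 111; the next row has 1 there.

1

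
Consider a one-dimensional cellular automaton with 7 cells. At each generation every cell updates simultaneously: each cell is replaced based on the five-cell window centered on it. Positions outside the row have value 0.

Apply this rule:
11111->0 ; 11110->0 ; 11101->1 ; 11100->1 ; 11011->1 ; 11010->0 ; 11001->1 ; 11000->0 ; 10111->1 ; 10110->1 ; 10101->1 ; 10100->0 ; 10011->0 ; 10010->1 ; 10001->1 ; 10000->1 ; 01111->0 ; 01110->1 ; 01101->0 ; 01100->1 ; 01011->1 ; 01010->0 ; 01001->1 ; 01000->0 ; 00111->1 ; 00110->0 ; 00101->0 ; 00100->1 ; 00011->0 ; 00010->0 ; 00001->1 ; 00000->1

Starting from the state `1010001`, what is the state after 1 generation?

0000101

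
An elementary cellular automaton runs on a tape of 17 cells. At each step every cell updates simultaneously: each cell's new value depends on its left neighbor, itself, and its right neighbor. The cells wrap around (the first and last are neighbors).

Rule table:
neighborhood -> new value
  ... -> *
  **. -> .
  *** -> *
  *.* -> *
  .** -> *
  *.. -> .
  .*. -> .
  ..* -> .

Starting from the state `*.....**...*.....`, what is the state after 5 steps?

*.*..*.*..*....*.

..***.*..*...***.
*.**.*.....*.**..
.**.*..***..**...
.*.*...**...*..**
*.*..*.*..*....*.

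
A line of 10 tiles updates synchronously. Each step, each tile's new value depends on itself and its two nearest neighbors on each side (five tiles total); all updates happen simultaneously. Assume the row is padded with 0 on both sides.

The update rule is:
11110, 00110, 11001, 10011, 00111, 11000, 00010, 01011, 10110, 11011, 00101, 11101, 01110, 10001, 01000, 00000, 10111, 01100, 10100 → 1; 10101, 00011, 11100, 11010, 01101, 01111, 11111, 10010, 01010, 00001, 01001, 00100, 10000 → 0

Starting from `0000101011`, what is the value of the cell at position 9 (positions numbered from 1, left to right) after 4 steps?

0

1101100111
1011111110
1110000101
1101001101
position 9 holds 0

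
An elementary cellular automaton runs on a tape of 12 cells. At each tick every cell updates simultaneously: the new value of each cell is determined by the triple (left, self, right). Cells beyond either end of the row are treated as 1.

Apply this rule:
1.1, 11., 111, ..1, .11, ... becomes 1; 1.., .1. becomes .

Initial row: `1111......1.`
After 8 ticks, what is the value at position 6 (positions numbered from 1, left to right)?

tick 1: 1111.11111.1
tick 2: 111111111111
tick 3: 111111111111  (fixed point — unchanged through tick 8)
position 6 holds 1

1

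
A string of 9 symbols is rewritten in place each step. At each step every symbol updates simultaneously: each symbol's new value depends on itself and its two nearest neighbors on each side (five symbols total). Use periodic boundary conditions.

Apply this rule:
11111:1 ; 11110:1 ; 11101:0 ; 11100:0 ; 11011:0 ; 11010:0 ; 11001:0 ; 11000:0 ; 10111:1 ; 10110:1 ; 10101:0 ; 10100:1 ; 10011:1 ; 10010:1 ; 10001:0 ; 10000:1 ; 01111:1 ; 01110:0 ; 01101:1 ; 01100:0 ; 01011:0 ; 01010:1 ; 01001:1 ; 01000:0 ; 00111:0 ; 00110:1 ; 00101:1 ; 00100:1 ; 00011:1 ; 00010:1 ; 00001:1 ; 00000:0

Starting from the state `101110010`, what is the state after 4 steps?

001000111
011001000
110011011
100111011

100111011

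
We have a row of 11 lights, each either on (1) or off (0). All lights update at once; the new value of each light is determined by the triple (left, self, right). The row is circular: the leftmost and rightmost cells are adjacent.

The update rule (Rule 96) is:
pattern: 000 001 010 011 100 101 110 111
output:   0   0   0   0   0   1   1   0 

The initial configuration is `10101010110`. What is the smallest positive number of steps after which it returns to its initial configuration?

01010101011
10101010101
11010101010
01101010101
10110101010
01011010101
10101101010
01010110101
10101011010
01010101101
10101010110

11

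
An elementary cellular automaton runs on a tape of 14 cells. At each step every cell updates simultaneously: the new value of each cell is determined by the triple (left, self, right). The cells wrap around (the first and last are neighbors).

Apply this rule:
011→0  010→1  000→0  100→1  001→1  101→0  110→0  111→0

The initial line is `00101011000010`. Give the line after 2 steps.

step 1: 01101000100111
step 2: 00001101111000

00001101111000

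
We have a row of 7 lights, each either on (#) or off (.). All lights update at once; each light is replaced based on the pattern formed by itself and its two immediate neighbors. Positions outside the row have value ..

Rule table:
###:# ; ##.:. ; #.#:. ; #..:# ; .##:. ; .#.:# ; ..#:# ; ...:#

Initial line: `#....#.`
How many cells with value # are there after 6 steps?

step 1: #######
step 2: .#####.
step 3: #.###.#
step 4: #..#..#
step 5: #######  (repeats step 1; period 4)
step 6: .#####.
count of #: 5

5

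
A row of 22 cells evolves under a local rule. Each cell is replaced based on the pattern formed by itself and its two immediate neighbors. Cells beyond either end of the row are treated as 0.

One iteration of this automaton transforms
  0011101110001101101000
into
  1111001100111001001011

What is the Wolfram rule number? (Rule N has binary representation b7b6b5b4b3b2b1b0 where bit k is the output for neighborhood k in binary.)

143

position 3: 111 → 1  (bit 7 = 1)
position 4: 110 → 0  (bit 6 = 0)
position 5: 101 → 0  (bit 5 = 0)
position 9: 100 → 0  (bit 4 = 0)
position 2: 011 → 1  (bit 3 = 1)
position 18: 010 → 1  (bit 2 = 1)
position 1: 001 → 1  (bit 1 = 1)
position 0: 000 → 1  (bit 0 = 1)
bits b7..b0 = 10001111 = 143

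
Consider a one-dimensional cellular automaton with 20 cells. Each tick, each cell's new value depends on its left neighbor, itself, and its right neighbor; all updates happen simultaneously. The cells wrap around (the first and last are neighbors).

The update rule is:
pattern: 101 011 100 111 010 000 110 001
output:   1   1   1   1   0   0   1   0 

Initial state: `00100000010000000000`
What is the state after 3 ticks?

tick 1: 00010000001000000000
tick 2: 00001000000100000000
tick 3: 00000100000010000000

00000100000010000000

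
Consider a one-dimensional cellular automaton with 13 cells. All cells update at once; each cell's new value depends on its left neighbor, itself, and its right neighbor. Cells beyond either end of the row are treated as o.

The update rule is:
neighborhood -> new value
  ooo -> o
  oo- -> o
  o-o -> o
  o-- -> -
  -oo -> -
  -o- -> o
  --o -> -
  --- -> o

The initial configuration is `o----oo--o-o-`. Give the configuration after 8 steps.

o-oo--o--oooo
oo-o--o---ooo
oooo--o-o--oo
oooo--ooo---o
oooo---oo-o--
oooo-o--ooo--
oooooo---oo--
oooooo-o--o--

oooooo-o--o--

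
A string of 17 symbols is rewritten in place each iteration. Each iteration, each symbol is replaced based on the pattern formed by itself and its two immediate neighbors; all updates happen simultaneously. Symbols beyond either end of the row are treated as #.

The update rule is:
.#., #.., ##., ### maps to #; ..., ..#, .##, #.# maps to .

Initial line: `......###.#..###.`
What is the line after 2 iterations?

#......##.##..##.
##......#..##..#.

##......#..##..#.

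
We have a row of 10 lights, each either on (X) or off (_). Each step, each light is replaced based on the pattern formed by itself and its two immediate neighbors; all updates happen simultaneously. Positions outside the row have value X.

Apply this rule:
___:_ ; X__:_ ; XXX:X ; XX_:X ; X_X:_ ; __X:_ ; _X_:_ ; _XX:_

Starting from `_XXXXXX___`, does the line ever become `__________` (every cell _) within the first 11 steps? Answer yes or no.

yes

step 1: __XXXXX___
step 2: ___XXXX___
step 3: ____XXX___
step 4: _____XX___
step 5: ______X___
step 6: __________
all cells are _ at step 6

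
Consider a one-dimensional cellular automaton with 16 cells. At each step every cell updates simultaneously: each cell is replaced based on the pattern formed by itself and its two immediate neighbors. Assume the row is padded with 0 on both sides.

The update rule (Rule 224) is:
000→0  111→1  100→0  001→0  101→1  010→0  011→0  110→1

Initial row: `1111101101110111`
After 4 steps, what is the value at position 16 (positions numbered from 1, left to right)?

0

step 1: 0111110110111011
step 2: 0011111011011101
step 3: 0001111101101110
step 4: 0000111110110110
position 16 holds 0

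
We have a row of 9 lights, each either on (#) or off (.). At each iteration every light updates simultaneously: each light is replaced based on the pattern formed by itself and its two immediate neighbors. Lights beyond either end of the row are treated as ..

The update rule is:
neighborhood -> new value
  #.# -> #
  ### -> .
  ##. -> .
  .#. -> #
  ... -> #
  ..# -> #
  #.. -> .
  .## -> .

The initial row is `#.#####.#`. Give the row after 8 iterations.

......###

##.....##
...####..
###.....#
....#####
####.....
.....####
#####....
......###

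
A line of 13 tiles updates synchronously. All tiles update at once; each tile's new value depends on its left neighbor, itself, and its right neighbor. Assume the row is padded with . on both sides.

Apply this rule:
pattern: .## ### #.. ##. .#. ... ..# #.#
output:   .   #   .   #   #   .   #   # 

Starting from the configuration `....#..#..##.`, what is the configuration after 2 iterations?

...##.##.#.#.
..#.##.#####.

..#.##.#####.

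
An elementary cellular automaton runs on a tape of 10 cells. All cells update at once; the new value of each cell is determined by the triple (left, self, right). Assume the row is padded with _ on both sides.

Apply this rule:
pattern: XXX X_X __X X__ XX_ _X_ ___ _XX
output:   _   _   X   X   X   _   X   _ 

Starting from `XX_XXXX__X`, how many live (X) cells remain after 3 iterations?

iteration 1: _X____XXX_
iteration 2: X_XXXX__XX
iteration 3: _____XXX_X
count of X: 4

4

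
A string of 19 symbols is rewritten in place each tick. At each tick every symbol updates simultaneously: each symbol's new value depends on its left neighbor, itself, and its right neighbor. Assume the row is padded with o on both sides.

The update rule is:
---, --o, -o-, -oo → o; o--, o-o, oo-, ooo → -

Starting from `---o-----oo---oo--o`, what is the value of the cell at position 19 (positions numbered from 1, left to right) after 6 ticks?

-

-ooo-ooooo--ooo--oo
-o---o-----oo---oo-
-o-ooo-ooooo--ooo--
-o-o---o-----oo---o
-o-o-ooo-ooooo--ooo
-o-o-o---o-----oo--
position 19 holds -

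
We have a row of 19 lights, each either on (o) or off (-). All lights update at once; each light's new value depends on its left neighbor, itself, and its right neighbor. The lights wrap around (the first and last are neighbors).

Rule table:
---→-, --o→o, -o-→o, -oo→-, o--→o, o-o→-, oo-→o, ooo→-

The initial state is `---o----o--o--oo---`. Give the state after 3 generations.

oooo--oo----oooo-oo

generation 1: --ooo--ooooooo-oo--
generation 2: -o--ooo------o--oo-
generation 3: oooo--oo----oooo-oo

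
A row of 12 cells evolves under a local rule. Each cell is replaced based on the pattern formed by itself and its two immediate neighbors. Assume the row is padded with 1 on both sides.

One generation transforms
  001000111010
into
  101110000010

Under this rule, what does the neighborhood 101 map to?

At position 9 the neighborhood is 101; the next row has 0 there.

0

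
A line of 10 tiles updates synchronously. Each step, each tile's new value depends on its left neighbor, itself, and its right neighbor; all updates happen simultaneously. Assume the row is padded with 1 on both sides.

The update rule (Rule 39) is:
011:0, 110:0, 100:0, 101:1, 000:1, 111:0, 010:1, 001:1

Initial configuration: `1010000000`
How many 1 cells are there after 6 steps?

2

0110111111
1001000000
0011011111
0100100000
1101101111
0010010000
count of 1: 2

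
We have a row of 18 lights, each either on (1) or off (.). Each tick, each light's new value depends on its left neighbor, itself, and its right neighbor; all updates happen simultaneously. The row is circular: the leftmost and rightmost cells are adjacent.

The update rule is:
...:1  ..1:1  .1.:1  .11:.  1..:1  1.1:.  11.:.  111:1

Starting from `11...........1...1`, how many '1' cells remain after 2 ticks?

1.111111111111111.
1..1111111111111..
count of 1: 14

14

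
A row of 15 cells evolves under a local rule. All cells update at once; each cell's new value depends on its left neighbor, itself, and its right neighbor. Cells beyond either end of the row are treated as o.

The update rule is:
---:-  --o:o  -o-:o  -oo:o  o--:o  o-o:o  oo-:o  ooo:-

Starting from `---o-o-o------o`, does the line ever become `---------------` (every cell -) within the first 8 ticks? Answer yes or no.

no

o-ooooooo----oo
ooo-----oo--oo-
--oo---oooooooo
ooooo-oo-------
----ooooo-----o
o--oo---oo---oo
oooooo-oooo-oo-
-----ooo--ooooo
tick 8 is -----ooo--ooooo, still not uniform -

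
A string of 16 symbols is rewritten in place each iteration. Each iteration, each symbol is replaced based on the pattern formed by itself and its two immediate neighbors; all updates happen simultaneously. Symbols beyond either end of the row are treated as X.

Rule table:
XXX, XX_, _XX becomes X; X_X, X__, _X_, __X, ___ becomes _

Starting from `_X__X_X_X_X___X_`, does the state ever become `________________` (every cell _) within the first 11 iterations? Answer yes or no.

________________
all cells are _ at iteration 1

yes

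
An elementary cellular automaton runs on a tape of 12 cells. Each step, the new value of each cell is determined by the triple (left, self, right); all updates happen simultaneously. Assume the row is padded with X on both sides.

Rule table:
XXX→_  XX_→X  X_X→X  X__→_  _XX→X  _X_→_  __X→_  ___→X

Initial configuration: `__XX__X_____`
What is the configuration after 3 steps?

step 1: __XX____XXX_
step 2: __XX_XX_X_XX
step 3: __XXXXXX_XX_

__XXXXXX_XX_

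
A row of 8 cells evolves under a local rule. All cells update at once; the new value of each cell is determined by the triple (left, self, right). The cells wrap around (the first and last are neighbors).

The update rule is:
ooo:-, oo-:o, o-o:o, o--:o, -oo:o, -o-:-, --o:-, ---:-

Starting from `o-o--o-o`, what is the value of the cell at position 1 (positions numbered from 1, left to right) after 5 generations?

o

oo-o--oo
-oo-o-o-
-ooo-o-o
oo-oo-o-
oooooo-o
position 1 holds o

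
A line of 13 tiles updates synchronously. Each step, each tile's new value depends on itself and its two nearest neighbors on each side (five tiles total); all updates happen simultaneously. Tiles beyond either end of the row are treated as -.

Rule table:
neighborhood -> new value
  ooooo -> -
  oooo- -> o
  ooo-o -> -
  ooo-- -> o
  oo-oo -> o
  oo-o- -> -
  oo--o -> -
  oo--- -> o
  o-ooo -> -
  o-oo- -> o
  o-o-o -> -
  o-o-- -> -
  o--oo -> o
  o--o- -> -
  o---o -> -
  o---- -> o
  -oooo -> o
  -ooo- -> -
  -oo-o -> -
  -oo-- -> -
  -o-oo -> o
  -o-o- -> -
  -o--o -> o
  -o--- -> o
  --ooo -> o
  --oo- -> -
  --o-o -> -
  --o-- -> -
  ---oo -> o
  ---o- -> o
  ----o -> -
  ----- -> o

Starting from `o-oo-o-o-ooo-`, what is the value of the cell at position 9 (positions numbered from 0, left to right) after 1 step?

-

-oo-----o--oo
position 9 holds -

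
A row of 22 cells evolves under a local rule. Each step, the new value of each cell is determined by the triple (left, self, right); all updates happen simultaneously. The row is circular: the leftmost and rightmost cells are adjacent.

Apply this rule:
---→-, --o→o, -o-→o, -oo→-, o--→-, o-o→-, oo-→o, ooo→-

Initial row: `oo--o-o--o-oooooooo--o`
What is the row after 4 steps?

oo--o-o--o-----oo-o-o-

step 1: -o-oo-o-oo--------o-o-
step 2: oo--o-o--o-------oo-o-
step 3: -o-oo-o-oo------o-o-o-
step 4: oo--o-o--o-----oo-o-o-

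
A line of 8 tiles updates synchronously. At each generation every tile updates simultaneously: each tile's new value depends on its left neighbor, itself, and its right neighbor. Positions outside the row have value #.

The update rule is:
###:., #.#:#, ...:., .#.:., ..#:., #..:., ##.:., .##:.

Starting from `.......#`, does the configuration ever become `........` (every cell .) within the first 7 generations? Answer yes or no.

yes

........
all cells are . at generation 1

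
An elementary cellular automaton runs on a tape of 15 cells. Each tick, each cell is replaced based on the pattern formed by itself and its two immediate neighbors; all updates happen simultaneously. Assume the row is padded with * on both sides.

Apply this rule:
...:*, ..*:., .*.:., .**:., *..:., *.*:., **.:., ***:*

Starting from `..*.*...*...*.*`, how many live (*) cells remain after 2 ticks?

7

......*...*....
.****...*...**.
count of *: 7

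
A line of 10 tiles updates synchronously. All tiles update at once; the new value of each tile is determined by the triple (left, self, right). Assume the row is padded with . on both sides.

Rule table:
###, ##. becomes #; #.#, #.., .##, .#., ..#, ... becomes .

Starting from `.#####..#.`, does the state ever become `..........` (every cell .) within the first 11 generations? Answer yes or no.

..####....
...###....
....##....
.....#....
..........
all cells are . at generation 5

yes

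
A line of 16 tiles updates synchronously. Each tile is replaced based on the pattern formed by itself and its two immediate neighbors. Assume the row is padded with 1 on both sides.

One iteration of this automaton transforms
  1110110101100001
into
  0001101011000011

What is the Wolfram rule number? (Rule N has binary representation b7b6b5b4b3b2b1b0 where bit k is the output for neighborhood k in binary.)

42

position 0: 111 → 0  (bit 7 = 0)
position 2: 110 → 0  (bit 6 = 0)
position 3: 101 → 1  (bit 5 = 1)
position 11: 100 → 0  (bit 4 = 0)
position 4: 011 → 1  (bit 3 = 1)
position 7: 010 → 0  (bit 2 = 0)
position 14: 001 → 1  (bit 1 = 1)
position 12: 000 → 0  (bit 0 = 0)
bits b7..b0 = 00101010 = 42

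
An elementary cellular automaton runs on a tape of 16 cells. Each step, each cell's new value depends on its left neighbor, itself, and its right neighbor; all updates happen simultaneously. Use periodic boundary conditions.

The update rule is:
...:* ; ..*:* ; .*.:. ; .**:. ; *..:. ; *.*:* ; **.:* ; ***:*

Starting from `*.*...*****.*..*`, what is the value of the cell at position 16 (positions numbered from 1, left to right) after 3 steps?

**..**.*****..*.
.*.*.**.****.*.*
*.*.*.**.****.*.
position 16 holds .

.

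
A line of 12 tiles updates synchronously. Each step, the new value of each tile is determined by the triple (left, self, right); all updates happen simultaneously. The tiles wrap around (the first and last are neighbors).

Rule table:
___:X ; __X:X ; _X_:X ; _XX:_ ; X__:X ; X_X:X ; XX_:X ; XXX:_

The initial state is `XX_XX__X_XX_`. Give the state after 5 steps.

_XX_XXXXX_XX
X_XX____XX_X
XX_XXXXX_XX_
_XX____XX_XX
X_XXXXX_XX_X

X_XXXXX_XX_X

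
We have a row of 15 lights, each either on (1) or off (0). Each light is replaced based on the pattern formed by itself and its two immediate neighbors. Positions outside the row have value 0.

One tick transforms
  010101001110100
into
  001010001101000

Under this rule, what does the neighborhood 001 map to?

0

At position 0 the neighborhood is 001; the next row has 0 there.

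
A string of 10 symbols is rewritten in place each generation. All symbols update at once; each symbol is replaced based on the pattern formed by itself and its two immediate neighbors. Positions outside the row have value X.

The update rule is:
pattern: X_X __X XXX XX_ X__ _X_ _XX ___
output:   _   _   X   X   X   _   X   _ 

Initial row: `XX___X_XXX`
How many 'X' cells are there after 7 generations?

XXX____XXX
XXXX___XXX
XXXXX__XXX
XXXXXX_XXX
XXXXXX_XXX  (fixed point — unchanged through generation 7)
count of X: 9

9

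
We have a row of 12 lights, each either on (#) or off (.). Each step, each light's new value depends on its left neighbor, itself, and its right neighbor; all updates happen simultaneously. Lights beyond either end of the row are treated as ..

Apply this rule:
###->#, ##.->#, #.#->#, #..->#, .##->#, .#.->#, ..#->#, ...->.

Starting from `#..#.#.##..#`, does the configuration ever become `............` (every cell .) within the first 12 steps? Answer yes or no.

step 1: ############
step 2: ############  (fixed point — unchanged through step 12)
step 12 is ############, still not uniform .

no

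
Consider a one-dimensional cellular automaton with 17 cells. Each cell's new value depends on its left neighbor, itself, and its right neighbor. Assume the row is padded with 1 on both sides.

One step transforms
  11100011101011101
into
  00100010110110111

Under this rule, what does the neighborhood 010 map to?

At position 10 the neighborhood is 010; the next row has 0 there.

0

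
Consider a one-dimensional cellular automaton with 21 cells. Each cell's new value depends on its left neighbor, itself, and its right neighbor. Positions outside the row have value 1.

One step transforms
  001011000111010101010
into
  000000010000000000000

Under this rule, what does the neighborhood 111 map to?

0

At position 10 the neighborhood is 111; the next row has 0 there.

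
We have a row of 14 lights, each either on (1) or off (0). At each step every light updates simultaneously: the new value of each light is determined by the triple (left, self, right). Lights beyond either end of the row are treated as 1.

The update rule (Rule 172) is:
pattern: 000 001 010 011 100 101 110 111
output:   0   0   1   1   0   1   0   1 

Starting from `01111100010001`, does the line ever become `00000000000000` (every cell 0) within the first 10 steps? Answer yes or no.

no

11111000010001
11110000010001
11100000010001
11000000010001
10000000010001
00000000010001
00000000010001  (fixed point — unchanged through step 10)
step 10 is 00000000010001, still not uniform 0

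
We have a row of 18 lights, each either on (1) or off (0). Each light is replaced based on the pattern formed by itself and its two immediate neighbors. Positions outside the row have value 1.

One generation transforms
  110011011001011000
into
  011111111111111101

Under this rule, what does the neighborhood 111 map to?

0

At position 0 the neighborhood is 111; the next row has 0 there.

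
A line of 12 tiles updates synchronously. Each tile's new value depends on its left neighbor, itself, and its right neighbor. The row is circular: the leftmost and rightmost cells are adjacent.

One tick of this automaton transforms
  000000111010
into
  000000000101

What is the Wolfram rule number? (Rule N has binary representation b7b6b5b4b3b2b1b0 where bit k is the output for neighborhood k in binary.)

48

position 7: 111 → 0  (bit 7 = 0)
position 8: 110 → 0  (bit 6 = 0)
position 9: 101 → 1  (bit 5 = 1)
position 11: 100 → 1  (bit 4 = 1)
position 6: 011 → 0  (bit 3 = 0)
position 10: 010 → 0  (bit 2 = 0)
position 5: 001 → 0  (bit 1 = 0)
position 0: 000 → 0  (bit 0 = 0)
bits b7..b0 = 00110000 = 48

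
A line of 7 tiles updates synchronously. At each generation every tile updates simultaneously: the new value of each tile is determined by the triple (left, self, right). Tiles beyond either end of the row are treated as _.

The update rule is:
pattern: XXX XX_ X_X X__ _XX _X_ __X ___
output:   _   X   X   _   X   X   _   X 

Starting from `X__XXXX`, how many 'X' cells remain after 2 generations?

3

generation 1: X__X__X
generation 2: X__X__X
count of X: 3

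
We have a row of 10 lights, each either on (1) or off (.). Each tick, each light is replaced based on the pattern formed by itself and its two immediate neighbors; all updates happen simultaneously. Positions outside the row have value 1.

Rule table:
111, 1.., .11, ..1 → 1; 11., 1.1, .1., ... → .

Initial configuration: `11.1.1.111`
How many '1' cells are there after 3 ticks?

6

1......111
.1....1111
..1..11111
count of 1: 6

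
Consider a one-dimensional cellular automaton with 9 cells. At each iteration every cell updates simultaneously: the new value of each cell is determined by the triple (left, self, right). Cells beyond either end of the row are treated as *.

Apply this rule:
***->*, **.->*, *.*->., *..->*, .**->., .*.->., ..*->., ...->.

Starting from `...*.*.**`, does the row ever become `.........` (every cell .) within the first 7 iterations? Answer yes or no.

no

*.......*
**.......
***......
****.....
*****....
******...
*******..
iteration 7 is *******.., still not uniform .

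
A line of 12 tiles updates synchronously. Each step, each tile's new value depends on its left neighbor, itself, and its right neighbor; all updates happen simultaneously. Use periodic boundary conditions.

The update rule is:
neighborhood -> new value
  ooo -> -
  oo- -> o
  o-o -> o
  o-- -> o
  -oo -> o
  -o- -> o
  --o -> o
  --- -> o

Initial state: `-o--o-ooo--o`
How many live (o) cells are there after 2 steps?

3

ooooooo-oooo
------ooo---
count of o: 3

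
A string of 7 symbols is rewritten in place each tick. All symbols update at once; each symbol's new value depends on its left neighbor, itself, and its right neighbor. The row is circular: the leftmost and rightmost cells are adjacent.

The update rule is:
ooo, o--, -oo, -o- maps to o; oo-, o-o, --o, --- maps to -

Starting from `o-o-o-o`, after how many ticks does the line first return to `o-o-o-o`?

--o-o-o
o-o-o-o

2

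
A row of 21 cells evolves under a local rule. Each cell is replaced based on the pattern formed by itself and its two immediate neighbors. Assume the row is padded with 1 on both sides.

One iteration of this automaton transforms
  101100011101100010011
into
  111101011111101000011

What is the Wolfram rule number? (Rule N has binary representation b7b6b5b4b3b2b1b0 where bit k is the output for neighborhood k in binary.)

233

position 8: 111 → 1  (bit 7 = 1)
position 0: 110 → 1  (bit 6 = 1)
position 1: 101 → 1  (bit 5 = 1)
position 4: 100 → 0  (bit 4 = 0)
position 2: 011 → 1  (bit 3 = 1)
position 16: 010 → 0  (bit 2 = 0)
position 6: 001 → 0  (bit 1 = 0)
position 5: 000 → 1  (bit 0 = 1)
bits b7..b0 = 11101001 = 233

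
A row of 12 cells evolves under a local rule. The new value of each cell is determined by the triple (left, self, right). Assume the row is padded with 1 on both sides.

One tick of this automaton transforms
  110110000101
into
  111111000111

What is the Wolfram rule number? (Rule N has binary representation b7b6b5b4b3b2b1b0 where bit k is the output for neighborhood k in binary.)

position 0: 111 → 1  (bit 7 = 1)
position 1: 110 → 1  (bit 6 = 1)
position 2: 101 → 1  (bit 5 = 1)
position 5: 100 → 1  (bit 4 = 1)
position 3: 011 → 1  (bit 3 = 1)
position 9: 010 → 1  (bit 2 = 1)
position 8: 001 → 0  (bit 1 = 0)
position 6: 000 → 0  (bit 0 = 0)
bits b7..b0 = 11111100 = 252

252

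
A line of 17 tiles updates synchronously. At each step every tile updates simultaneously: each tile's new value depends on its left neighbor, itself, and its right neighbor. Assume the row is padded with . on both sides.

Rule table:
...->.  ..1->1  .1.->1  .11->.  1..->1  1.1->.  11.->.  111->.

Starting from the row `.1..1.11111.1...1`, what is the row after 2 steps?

.....1.....1.....

step 1: 11111.......11.11
step 2: .....1.....1.....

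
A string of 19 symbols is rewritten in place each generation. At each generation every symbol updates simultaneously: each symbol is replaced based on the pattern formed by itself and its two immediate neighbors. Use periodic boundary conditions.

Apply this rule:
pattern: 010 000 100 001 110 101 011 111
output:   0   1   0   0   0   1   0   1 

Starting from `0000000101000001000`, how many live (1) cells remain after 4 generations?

1111110010011100011
1111100000001001001
1111001111100000000
0110000111001111110
count of 1: 11

11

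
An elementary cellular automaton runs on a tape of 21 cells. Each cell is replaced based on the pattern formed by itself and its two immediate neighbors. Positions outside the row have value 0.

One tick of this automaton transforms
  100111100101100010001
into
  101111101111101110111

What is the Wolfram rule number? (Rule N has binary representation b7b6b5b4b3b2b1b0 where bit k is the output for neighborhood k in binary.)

position 4: 111 → 1  (bit 7 = 1)
position 6: 110 → 1  (bit 6 = 1)
position 10: 101 → 1  (bit 5 = 1)
position 1: 100 → 0  (bit 4 = 0)
position 3: 011 → 1  (bit 3 = 1)
position 0: 010 → 1  (bit 2 = 1)
position 2: 001 → 1  (bit 1 = 1)
position 14: 000 → 1  (bit 0 = 1)
bits b7..b0 = 11101111 = 239

239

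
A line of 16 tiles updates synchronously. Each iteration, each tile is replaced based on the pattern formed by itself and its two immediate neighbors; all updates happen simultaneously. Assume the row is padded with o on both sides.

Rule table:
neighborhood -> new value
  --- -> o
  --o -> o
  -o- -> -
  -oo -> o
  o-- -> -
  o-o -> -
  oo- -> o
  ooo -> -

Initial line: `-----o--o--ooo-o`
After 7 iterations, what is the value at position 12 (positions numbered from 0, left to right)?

o

-oooo--o--oo-o-o
-o--o-o--ooo---o
---o----oo-o-ooo
-oo--ooooo---o--
-oo-oo---o-oo--o
-oo-oo-oo--oo-oo
-oo-oo-oo-ooo-o-
position 12 holds o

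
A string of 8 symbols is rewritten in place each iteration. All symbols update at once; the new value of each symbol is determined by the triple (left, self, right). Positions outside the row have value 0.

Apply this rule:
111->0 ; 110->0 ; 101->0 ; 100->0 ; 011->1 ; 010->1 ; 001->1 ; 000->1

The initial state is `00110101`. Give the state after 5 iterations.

11100101
10001101
10111001
10100011
10101110

10101110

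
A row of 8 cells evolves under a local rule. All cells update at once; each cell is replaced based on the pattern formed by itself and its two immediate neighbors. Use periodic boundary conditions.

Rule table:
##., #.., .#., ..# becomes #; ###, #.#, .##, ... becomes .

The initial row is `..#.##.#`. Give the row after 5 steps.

..#.#...

step 1: ###..#.#
step 2: ..####..
step 3: .#...##.
step 4: ###.#.##
step 5: ..#.#...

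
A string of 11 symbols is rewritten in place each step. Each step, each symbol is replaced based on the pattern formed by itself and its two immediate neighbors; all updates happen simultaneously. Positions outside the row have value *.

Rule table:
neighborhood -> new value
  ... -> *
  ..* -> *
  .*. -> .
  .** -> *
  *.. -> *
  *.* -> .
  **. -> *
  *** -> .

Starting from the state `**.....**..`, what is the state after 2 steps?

.**********
.*.........

.*.........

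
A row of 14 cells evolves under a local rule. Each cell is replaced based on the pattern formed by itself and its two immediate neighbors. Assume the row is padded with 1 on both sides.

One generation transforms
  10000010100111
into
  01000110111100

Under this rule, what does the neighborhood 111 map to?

0

At position 12 the neighborhood is 111; the next row has 0 there.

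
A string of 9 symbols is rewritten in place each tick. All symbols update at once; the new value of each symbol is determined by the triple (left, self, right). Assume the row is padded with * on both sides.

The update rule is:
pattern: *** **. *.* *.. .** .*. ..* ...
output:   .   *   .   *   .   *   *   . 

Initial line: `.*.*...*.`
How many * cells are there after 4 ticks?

tick 1: .*.**.**.
tick 2: .*..*..*.
tick 3: .*******.
tick 4: .......*.
count of *: 1

1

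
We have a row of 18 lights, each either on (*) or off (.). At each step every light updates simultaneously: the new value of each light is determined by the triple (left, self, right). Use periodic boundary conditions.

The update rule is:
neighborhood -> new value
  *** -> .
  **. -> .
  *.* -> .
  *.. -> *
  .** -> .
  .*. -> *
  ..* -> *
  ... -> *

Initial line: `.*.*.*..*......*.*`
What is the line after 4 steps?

.*.*.***********.*
.*.*.............*
.*.***************
.*................

.*................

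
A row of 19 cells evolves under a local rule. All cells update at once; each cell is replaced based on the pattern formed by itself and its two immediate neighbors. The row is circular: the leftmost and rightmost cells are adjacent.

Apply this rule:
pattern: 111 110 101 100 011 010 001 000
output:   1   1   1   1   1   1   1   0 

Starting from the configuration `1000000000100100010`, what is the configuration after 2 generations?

1110000011111111111

1100000001111110111
1110000011111111111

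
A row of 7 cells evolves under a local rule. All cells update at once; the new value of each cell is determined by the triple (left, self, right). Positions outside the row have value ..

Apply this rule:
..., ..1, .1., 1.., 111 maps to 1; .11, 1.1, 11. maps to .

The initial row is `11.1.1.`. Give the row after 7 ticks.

tick 1: ...1.11
tick 2: 1111...
tick 3: .11.111
tick 4: 1....1.
tick 5: 1111111
tick 6: .11111.
tick 7: 1.111.1

1.111.1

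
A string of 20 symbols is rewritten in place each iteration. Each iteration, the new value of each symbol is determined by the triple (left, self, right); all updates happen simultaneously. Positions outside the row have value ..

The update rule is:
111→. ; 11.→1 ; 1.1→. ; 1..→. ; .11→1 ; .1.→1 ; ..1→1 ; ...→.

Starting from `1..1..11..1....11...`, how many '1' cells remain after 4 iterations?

10

1.11.111.11...111...
1.11.1.1.11..11.1...
1.11.1.1.11.111.1...
1.11.1.1.11.1.1.1...
count of 1: 10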